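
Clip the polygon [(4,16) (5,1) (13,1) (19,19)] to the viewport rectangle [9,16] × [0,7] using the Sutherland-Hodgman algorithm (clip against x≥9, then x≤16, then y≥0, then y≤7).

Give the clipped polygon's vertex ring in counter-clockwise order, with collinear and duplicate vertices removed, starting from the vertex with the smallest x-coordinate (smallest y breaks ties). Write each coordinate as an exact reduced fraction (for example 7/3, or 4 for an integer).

1. After x ≥ 9: [(9,17) (9,1) (13,1) (19,19)]
2. After x ≤ 16: [(16,92/5) (9,17) (9,1) (13,1) (16,10)]
3. After y ≥ 0: [(16,92/5) (9,17) (9,1) (13,1) (16,10)]
4. After y ≤ 7: [(9,7) (9,1) (13,1) (15,7)]
5. Canonical ring: [(9,1) (13,1) (15,7) (9,7)]

Clipped polygon: [(9,1) (13,1) (15,7) (9,7)]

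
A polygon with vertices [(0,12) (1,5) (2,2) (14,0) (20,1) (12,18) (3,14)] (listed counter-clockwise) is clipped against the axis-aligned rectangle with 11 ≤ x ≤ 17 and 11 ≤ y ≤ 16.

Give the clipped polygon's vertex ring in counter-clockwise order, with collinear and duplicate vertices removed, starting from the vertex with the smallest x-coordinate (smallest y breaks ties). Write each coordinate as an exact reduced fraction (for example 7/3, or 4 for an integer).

Clipped polygon: [(11,11) (260/17,11) (220/17,16) (11,16)]

1. After x ≥ 11: [(11,1/2) (14,0) (20,1) (12,18) (11,158/9)]
2. After x ≤ 17: [(11,1/2) (14,0) (17,1/2) (17,59/8) (12,18) (11,158/9)]
3. After y ≥ 11: [(11,11) (260/17,11) (12,18) (11,158/9)]
4. After y ≤ 16: [(11,16) (11,11) (260/17,11) (220/17,16)]
5. Canonical ring: [(11,11) (260/17,11) (220/17,16) (11,16)]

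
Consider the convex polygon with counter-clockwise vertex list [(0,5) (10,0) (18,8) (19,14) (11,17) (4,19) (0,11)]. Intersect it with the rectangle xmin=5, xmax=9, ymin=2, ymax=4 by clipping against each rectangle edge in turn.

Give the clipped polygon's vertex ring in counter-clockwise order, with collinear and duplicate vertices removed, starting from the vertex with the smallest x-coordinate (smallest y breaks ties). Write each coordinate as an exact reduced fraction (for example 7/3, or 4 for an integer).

Clipped polygon: [(5,5/2) (6,2) (9,2) (9,4) (5,4)]

1. After x ≥ 5: [(5,5/2) (10,0) (18,8) (19,14) (11,17) (5,131/7)]
2. After x ≤ 9: [(5,5/2) (9,1/2) (9,123/7) (5,131/7)]
3. After y ≥ 2: [(5,5/2) (6,2) (9,2) (9,123/7) (5,131/7)]
4. After y ≤ 4: [(5,4) (5,5/2) (6,2) (9,2) (9,4)]
5. Canonical ring: [(5,5/2) (6,2) (9,2) (9,4) (5,4)]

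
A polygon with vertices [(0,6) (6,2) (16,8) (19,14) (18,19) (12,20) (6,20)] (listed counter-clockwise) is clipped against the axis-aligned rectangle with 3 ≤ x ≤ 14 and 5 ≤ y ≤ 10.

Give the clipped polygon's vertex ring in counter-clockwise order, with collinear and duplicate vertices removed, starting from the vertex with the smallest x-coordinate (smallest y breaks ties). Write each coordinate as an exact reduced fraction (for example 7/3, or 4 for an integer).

1. After x ≥ 3: [(3,13) (3,4) (6,2) (16,8) (19,14) (18,19) (12,20) (6,20)]
2. After x ≤ 14: [(3,13) (3,4) (6,2) (14,34/5) (14,59/3) (12,20) (6,20)]
3. After y ≥ 5: [(3,13) (3,5) (11,5) (14,34/5) (14,59/3) (12,20) (6,20)]
4. After y ≤ 10: [(3,10) (3,5) (11,5) (14,34/5) (14,10)]
5. Canonical ring: [(3,5) (11,5) (14,34/5) (14,10) (3,10)]

Clipped polygon: [(3,5) (11,5) (14,34/5) (14,10) (3,10)]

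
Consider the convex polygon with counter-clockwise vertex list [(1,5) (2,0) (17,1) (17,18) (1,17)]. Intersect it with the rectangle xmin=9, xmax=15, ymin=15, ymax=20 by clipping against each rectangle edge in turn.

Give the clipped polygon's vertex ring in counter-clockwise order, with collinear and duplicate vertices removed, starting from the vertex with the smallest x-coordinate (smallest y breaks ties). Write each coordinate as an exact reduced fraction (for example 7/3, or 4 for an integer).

Clipped polygon: [(9,15) (15,15) (15,143/8) (9,35/2)]

1. After x ≥ 9: [(9,7/15) (17,1) (17,18) (9,35/2)]
2. After x ≤ 15: [(9,7/15) (15,13/15) (15,143/8) (9,35/2)]
3. After y ≥ 15: [(9,15) (15,15) (15,143/8) (9,35/2)]
4. After y ≤ 20: [(9,15) (15,15) (15,143/8) (9,35/2)]
5. Canonical ring: [(9,15) (15,15) (15,143/8) (9,35/2)]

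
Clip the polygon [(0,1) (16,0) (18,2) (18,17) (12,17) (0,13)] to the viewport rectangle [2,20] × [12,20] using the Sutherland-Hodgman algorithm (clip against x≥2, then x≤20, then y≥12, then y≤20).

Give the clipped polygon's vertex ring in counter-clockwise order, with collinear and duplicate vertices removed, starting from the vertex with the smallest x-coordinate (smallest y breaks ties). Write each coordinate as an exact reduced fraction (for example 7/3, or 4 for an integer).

1. After x ≥ 2: [(2,7/8) (16,0) (18,2) (18,17) (12,17) (2,41/3)]
2. After x ≤ 20: [(2,7/8) (16,0) (18,2) (18,17) (12,17) (2,41/3)]
3. After y ≥ 12: [(2,12) (18,12) (18,17) (12,17) (2,41/3)]
4. After y ≤ 20: [(2,12) (18,12) (18,17) (12,17) (2,41/3)]
5. Canonical ring: [(2,12) (18,12) (18,17) (12,17) (2,41/3)]

Clipped polygon: [(2,12) (18,12) (18,17) (12,17) (2,41/3)]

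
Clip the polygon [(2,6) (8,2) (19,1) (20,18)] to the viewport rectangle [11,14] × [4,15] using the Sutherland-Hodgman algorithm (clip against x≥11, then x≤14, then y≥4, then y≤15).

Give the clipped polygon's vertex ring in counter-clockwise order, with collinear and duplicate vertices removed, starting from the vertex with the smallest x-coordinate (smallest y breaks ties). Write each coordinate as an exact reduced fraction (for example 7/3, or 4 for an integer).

Clipped polygon: [(11,4) (14,4) (14,14) (11,12)]

1. After x ≥ 11: [(11,12) (11,19/11) (19,1) (20,18)]
2. After x ≤ 14: [(14,14) (11,12) (11,19/11) (14,16/11)]
3. After y ≥ 4: [(14,4) (14,14) (11,12) (11,4)]
4. After y ≤ 15: [(14,4) (14,14) (11,12) (11,4)]
5. Canonical ring: [(11,4) (14,4) (14,14) (11,12)]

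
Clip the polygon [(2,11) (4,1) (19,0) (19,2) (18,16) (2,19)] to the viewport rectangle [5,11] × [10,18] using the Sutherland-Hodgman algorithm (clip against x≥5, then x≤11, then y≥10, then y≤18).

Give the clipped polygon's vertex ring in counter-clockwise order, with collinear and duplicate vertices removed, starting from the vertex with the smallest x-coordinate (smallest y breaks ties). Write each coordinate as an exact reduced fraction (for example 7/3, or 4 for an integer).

Clipped polygon: [(5,10) (11,10) (11,277/16) (22/3,18) (5,18)]

1. After x ≥ 5: [(5,14/15) (19,0) (19,2) (18,16) (5,295/16)]
2. After x ≤ 11: [(5,14/15) (11,8/15) (11,277/16) (5,295/16)]
3. After y ≥ 10: [(5,10) (11,10) (11,277/16) (5,295/16)]
4. After y ≤ 18: [(5,18) (5,10) (11,10) (11,277/16) (22/3,18)]
5. Canonical ring: [(5,10) (11,10) (11,277/16) (22/3,18) (5,18)]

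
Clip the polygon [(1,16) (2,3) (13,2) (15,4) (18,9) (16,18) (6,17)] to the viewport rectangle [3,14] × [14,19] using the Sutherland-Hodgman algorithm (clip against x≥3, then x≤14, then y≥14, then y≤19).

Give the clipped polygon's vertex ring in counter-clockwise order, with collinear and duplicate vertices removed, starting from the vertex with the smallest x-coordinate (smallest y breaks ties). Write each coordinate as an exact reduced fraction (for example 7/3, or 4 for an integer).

1. After x ≥ 3: [(3,82/5) (3,32/11) (13,2) (15,4) (18,9) (16,18) (6,17)]
2. After x ≤ 14: [(3,82/5) (3,32/11) (13,2) (14,3) (14,89/5) (6,17)]
3. After y ≥ 14: [(3,82/5) (3,14) (14,14) (14,89/5) (6,17)]
4. After y ≤ 19: [(3,82/5) (3,14) (14,14) (14,89/5) (6,17)]
5. Canonical ring: [(3,14) (14,14) (14,89/5) (6,17) (3,82/5)]

Clipped polygon: [(3,14) (14,14) (14,89/5) (6,17) (3,82/5)]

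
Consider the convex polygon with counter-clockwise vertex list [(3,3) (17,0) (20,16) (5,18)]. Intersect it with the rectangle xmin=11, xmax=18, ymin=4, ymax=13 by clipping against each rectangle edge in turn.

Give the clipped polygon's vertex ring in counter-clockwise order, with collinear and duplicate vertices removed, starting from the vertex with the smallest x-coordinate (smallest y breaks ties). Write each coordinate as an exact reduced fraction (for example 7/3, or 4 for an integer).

1. After x ≥ 11: [(11,9/7) (17,0) (20,16) (11,86/5)]
2. After x ≤ 18: [(11,9/7) (17,0) (18,16/3) (18,244/15) (11,86/5)]
3. After y ≥ 4: [(11,4) (71/4,4) (18,16/3) (18,244/15) (11,86/5)]
4. After y ≤ 13: [(11,13) (11,4) (71/4,4) (18,16/3) (18,13)]
5. Canonical ring: [(11,4) (71/4,4) (18,16/3) (18,13) (11,13)]

Clipped polygon: [(11,4) (71/4,4) (18,16/3) (18,13) (11,13)]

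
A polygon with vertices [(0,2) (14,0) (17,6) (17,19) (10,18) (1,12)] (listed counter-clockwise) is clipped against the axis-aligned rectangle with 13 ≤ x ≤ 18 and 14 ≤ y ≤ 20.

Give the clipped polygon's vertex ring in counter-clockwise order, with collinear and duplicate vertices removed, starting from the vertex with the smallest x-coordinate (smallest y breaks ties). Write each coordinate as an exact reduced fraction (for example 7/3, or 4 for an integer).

1. After x ≥ 13: [(13,1/7) (14,0) (17,6) (17,19) (13,129/7)]
2. After x ≤ 18: [(13,1/7) (14,0) (17,6) (17,19) (13,129/7)]
3. After y ≥ 14: [(13,14) (17,14) (17,19) (13,129/7)]
4. After y ≤ 20: [(13,14) (17,14) (17,19) (13,129/7)]
5. Canonical ring: [(13,14) (17,14) (17,19) (13,129/7)]

Clipped polygon: [(13,14) (17,14) (17,19) (13,129/7)]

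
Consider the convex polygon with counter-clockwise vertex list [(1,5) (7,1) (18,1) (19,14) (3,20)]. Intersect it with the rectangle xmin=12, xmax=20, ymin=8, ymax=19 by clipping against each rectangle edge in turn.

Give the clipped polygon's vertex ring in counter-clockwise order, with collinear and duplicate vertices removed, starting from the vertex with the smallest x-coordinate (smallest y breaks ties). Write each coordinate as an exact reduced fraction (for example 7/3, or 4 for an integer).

Clipped polygon: [(12,8) (241/13,8) (19,14) (12,133/8)]

1. After x ≥ 12: [(12,1) (18,1) (19,14) (12,133/8)]
2. After x ≤ 20: [(12,1) (18,1) (19,14) (12,133/8)]
3. After y ≥ 8: [(12,8) (241/13,8) (19,14) (12,133/8)]
4. After y ≤ 19: [(12,8) (241/13,8) (19,14) (12,133/8)]
5. Canonical ring: [(12,8) (241/13,8) (19,14) (12,133/8)]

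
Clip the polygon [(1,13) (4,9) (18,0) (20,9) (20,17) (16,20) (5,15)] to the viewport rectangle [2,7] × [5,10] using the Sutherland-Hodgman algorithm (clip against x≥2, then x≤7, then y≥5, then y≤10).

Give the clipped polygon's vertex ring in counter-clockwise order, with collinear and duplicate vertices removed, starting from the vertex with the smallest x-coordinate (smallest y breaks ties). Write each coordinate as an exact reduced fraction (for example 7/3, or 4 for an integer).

1. After x ≥ 2: [(2,27/2) (2,35/3) (4,9) (18,0) (20,9) (20,17) (16,20) (5,15)]
2. After x ≤ 7: [(2,27/2) (2,35/3) (4,9) (7,99/14) (7,175/11) (5,15)]
3. After y ≥ 5: [(2,27/2) (2,35/3) (4,9) (7,99/14) (7,175/11) (5,15)]
4. After y ≤ 10: [(13/4,10) (4,9) (7,99/14) (7,10)]
5. Canonical ring: [(13/4,10) (4,9) (7,99/14) (7,10)]

Clipped polygon: [(13/4,10) (4,9) (7,99/14) (7,10)]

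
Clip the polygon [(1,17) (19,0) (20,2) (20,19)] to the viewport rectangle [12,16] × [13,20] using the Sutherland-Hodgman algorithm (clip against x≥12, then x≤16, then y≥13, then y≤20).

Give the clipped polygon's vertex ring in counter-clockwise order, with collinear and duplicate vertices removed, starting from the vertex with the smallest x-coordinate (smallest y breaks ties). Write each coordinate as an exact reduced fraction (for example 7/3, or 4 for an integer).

1. After x ≥ 12: [(12,345/19) (12,119/18) (19,0) (20,2) (20,19)]
2. After x ≤ 16: [(16,353/19) (12,345/19) (12,119/18) (16,17/6)]
3. After y ≥ 13: [(16,13) (16,353/19) (12,345/19) (12,13)]
4. After y ≤ 20: [(16,13) (16,353/19) (12,345/19) (12,13)]
5. Canonical ring: [(12,13) (16,13) (16,353/19) (12,345/19)]

Clipped polygon: [(12,13) (16,13) (16,353/19) (12,345/19)]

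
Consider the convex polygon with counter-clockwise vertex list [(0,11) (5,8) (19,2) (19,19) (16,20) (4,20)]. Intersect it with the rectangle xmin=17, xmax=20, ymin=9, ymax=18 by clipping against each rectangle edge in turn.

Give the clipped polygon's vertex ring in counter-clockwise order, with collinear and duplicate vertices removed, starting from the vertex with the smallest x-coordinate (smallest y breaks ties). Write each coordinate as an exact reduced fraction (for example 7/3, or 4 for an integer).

Clipped polygon: [(17,9) (19,9) (19,18) (17,18)]

1. After x ≥ 17: [(17,20/7) (19,2) (19,19) (17,59/3)]
2. After x ≤ 20: [(17,20/7) (19,2) (19,19) (17,59/3)]
3. After y ≥ 9: [(17,9) (19,9) (19,19) (17,59/3)]
4. After y ≤ 18: [(17,18) (17,9) (19,9) (19,18)]
5. Canonical ring: [(17,9) (19,9) (19,18) (17,18)]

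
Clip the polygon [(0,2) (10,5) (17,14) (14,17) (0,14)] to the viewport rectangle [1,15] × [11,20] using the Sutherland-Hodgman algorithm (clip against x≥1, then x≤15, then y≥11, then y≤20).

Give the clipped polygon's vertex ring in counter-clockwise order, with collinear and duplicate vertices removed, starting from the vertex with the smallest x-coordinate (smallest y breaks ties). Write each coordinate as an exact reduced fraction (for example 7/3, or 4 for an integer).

Clipped polygon: [(1,11) (44/3,11) (15,80/7) (15,16) (14,17) (1,199/14)]

1. After x ≥ 1: [(1,23/10) (10,5) (17,14) (14,17) (1,199/14)]
2. After x ≤ 15: [(1,23/10) (10,5) (15,80/7) (15,16) (14,17) (1,199/14)]
3. After y ≥ 11: [(1,11) (44/3,11) (15,80/7) (15,16) (14,17) (1,199/14)]
4. After y ≤ 20: [(1,11) (44/3,11) (15,80/7) (15,16) (14,17) (1,199/14)]
5. Canonical ring: [(1,11) (44/3,11) (15,80/7) (15,16) (14,17) (1,199/14)]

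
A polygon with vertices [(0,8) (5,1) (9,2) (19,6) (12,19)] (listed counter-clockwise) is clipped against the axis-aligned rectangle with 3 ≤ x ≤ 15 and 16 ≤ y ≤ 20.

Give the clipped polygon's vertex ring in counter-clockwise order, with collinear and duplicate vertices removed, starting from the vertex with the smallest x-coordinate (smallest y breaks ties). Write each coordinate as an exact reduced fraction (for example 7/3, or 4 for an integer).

Clipped polygon: [(96/11,16) (177/13,16) (12,19)]

1. After x ≥ 3: [(3,43/4) (3,19/5) (5,1) (9,2) (19,6) (12,19)]
2. After x ≤ 15: [(3,43/4) (3,19/5) (5,1) (9,2) (15,22/5) (15,94/7) (12,19)]
3. After y ≥ 16: [(96/11,16) (177/13,16) (12,19)]
4. After y ≤ 20: [(96/11,16) (177/13,16) (12,19)]
5. Canonical ring: [(96/11,16) (177/13,16) (12,19)]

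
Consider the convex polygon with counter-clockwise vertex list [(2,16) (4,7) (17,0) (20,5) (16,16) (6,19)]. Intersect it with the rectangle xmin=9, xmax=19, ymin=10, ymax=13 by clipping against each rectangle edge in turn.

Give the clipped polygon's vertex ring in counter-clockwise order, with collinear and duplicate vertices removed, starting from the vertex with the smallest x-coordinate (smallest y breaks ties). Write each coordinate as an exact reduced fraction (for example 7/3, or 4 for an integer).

1. After x ≥ 9: [(9,56/13) (17,0) (20,5) (16,16) (9,181/10)]
2. After x ≤ 19: [(9,56/13) (17,0) (19,10/3) (19,31/4) (16,16) (9,181/10)]
3. After y ≥ 10: [(9,10) (200/11,10) (16,16) (9,181/10)]
4. After y ≤ 13: [(9,13) (9,10) (200/11,10) (188/11,13)]
5. Canonical ring: [(9,10) (200/11,10) (188/11,13) (9,13)]

Clipped polygon: [(9,10) (200/11,10) (188/11,13) (9,13)]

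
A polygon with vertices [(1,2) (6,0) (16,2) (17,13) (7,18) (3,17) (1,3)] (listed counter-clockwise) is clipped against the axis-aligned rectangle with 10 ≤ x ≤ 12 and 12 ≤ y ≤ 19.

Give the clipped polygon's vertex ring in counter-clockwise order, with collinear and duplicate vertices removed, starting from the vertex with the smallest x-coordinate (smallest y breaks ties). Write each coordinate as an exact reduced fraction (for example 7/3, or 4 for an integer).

1. After x ≥ 10: [(10,4/5) (16,2) (17,13) (10,33/2)]
2. After x ≤ 12: [(10,4/5) (12,6/5) (12,31/2) (10,33/2)]
3. After y ≥ 12: [(10,12) (12,12) (12,31/2) (10,33/2)]
4. After y ≤ 19: [(10,12) (12,12) (12,31/2) (10,33/2)]
5. Canonical ring: [(10,12) (12,12) (12,31/2) (10,33/2)]

Clipped polygon: [(10,12) (12,12) (12,31/2) (10,33/2)]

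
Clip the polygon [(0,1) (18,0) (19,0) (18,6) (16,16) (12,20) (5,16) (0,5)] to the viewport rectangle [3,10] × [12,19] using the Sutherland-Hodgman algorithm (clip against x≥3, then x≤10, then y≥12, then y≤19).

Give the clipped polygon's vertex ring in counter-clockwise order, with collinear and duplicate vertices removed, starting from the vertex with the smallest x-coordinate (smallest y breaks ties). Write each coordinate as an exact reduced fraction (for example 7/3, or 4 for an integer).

Clipped polygon: [(35/11,12) (10,12) (10,132/7) (5,16)]

1. After x ≥ 3: [(3,5/6) (18,0) (19,0) (18,6) (16,16) (12,20) (5,16) (3,58/5)]
2. After x ≤ 10: [(3,5/6) (10,4/9) (10,132/7) (5,16) (3,58/5)]
3. After y ≥ 12: [(10,12) (10,132/7) (5,16) (35/11,12)]
4. After y ≤ 19: [(10,12) (10,132/7) (5,16) (35/11,12)]
5. Canonical ring: [(35/11,12) (10,12) (10,132/7) (5,16)]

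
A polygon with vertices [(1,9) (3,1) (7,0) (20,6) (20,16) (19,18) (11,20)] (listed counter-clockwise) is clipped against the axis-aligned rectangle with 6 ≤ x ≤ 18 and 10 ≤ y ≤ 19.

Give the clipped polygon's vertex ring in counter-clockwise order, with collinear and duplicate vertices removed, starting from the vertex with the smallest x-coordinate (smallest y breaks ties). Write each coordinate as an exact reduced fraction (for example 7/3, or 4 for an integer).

1. After x ≥ 6: [(6,29/2) (6,1/4) (7,0) (20,6) (20,16) (19,18) (11,20)]
2. After x ≤ 18: [(6,29/2) (6,1/4) (7,0) (18,66/13) (18,73/4) (11,20)]
3. After y ≥ 10: [(6,29/2) (6,10) (18,10) (18,73/4) (11,20)]
4. After y ≤ 19: [(111/11,19) (6,29/2) (6,10) (18,10) (18,73/4) (15,19)]
5. Canonical ring: [(6,10) (18,10) (18,73/4) (15,19) (111/11,19) (6,29/2)]

Clipped polygon: [(6,10) (18,10) (18,73/4) (15,19) (111/11,19) (6,29/2)]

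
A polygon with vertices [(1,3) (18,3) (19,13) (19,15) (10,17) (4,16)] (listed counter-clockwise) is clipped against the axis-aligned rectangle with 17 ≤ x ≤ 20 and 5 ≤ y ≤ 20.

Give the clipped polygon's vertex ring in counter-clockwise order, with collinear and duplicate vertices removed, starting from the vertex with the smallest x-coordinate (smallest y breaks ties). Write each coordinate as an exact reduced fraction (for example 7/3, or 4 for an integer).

Clipped polygon: [(17,5) (91/5,5) (19,13) (19,15) (17,139/9)]

1. After x ≥ 17: [(17,3) (18,3) (19,13) (19,15) (17,139/9)]
2. After x ≤ 20: [(17,3) (18,3) (19,13) (19,15) (17,139/9)]
3. After y ≥ 5: [(17,5) (91/5,5) (19,13) (19,15) (17,139/9)]
4. After y ≤ 20: [(17,5) (91/5,5) (19,13) (19,15) (17,139/9)]
5. Canonical ring: [(17,5) (91/5,5) (19,13) (19,15) (17,139/9)]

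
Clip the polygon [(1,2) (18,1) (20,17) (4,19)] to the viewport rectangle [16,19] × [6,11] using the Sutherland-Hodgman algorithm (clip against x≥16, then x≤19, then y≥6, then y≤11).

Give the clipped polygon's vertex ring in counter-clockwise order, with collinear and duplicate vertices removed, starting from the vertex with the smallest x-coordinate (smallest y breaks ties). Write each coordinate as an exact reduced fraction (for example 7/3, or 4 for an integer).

1. After x ≥ 16: [(16,19/17) (18,1) (20,17) (16,35/2)]
2. After x ≤ 19: [(16,19/17) (18,1) (19,9) (19,137/8) (16,35/2)]
3. After y ≥ 6: [(16,6) (149/8,6) (19,9) (19,137/8) (16,35/2)]
4. After y ≤ 11: [(16,11) (16,6) (149/8,6) (19,9) (19,11)]
5. Canonical ring: [(16,6) (149/8,6) (19,9) (19,11) (16,11)]

Clipped polygon: [(16,6) (149/8,6) (19,9) (19,11) (16,11)]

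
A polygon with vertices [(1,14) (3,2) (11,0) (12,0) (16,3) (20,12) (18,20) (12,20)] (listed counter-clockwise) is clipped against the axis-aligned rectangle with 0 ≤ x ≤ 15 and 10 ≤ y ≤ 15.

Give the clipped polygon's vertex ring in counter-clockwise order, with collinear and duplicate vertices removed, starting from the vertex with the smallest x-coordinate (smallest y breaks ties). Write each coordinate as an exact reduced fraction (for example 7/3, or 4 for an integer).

Clipped polygon: [(1,14) (5/3,10) (15,10) (15,15) (17/6,15)]

1. After x ≥ 0: [(1,14) (3,2) (11,0) (12,0) (16,3) (20,12) (18,20) (12,20)]
2. After x ≤ 15: [(1,14) (3,2) (11,0) (12,0) (15,9/4) (15,20) (12,20)]
3. After y ≥ 10: [(1,14) (5/3,10) (15,10) (15,20) (12,20)]
4. After y ≤ 15: [(17/6,15) (1,14) (5/3,10) (15,10) (15,15)]
5. Canonical ring: [(1,14) (5/3,10) (15,10) (15,15) (17/6,15)]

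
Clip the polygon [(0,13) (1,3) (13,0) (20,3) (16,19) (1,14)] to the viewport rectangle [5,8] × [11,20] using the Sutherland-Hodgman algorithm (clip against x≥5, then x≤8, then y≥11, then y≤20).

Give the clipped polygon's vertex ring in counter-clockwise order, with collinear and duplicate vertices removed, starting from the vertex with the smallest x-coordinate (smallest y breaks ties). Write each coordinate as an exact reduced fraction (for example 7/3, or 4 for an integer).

1. After x ≥ 5: [(5,2) (13,0) (20,3) (16,19) (5,46/3)]
2. After x ≤ 8: [(5,2) (8,5/4) (8,49/3) (5,46/3)]
3. After y ≥ 11: [(5,11) (8,11) (8,49/3) (5,46/3)]
4. After y ≤ 20: [(5,11) (8,11) (8,49/3) (5,46/3)]
5. Canonical ring: [(5,11) (8,11) (8,49/3) (5,46/3)]

Clipped polygon: [(5,11) (8,11) (8,49/3) (5,46/3)]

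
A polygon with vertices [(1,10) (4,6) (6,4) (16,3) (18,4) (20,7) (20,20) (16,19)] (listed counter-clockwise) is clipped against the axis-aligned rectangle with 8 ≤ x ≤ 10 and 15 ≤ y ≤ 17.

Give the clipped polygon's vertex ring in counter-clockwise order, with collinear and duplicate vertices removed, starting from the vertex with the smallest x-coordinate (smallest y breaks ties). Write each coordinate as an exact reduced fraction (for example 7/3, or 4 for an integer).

1. After x ≥ 8: [(8,71/5) (8,19/5) (16,3) (18,4) (20,7) (20,20) (16,19)]
2. After x ≤ 10: [(10,77/5) (8,71/5) (8,19/5) (10,18/5)]
3. After y ≥ 15: [(10,15) (10,77/5) (28/3,15)]
4. After y ≤ 17: [(10,15) (10,77/5) (28/3,15)]
5. Canonical ring: [(28/3,15) (10,15) (10,77/5)]

Clipped polygon: [(28/3,15) (10,15) (10,77/5)]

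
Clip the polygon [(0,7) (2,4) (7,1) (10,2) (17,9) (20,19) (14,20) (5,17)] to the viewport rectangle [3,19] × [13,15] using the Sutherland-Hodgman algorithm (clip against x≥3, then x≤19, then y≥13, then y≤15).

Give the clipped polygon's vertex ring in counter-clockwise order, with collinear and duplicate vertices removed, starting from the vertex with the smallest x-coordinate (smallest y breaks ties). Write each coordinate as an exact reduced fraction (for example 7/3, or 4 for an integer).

Clipped polygon: [(3,13) (91/5,13) (94/5,15) (4,15)]

1. After x ≥ 3: [(3,13) (3,17/5) (7,1) (10,2) (17,9) (20,19) (14,20) (5,17)]
2. After x ≤ 19: [(3,13) (3,17/5) (7,1) (10,2) (17,9) (19,47/3) (19,115/6) (14,20) (5,17)]
3. After y ≥ 13: [(3,13) (3,13) (91/5,13) (19,47/3) (19,115/6) (14,20) (5,17)]
4. After y ≤ 15: [(4,15) (3,13) (3,13) (91/5,13) (94/5,15)]
5. Canonical ring: [(3,13) (91/5,13) (94/5,15) (4,15)]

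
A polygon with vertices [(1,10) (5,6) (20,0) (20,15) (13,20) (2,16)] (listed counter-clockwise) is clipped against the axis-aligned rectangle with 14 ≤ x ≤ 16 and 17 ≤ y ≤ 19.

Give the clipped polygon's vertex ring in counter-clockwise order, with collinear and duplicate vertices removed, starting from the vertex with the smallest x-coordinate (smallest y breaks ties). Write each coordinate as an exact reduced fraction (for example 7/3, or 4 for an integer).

1. After x ≥ 14: [(14,12/5) (20,0) (20,15) (14,135/7)]
2. After x ≤ 16: [(14,12/5) (16,8/5) (16,125/7) (14,135/7)]
3. After y ≥ 17: [(14,17) (16,17) (16,125/7) (14,135/7)]
4. After y ≤ 19: [(14,19) (14,17) (16,17) (16,125/7) (72/5,19)]
5. Canonical ring: [(14,17) (16,17) (16,125/7) (72/5,19) (14,19)]

Clipped polygon: [(14,17) (16,17) (16,125/7) (72/5,19) (14,19)]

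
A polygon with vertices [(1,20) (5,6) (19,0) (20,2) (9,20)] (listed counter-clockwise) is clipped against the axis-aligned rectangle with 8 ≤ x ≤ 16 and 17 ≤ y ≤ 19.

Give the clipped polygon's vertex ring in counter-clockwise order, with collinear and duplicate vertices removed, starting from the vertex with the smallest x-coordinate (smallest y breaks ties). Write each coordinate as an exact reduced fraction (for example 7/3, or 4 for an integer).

Clipped polygon: [(8,17) (65/6,17) (173/18,19) (8,19)]

1. After x ≥ 8: [(8,20) (8,33/7) (19,0) (20,2) (9,20)]
2. After x ≤ 16: [(8,20) (8,33/7) (16,9/7) (16,94/11) (9,20)]
3. After y ≥ 17: [(8,20) (8,17) (65/6,17) (9,20)]
4. After y ≤ 19: [(8,19) (8,17) (65/6,17) (173/18,19)]
5. Canonical ring: [(8,17) (65/6,17) (173/18,19) (8,19)]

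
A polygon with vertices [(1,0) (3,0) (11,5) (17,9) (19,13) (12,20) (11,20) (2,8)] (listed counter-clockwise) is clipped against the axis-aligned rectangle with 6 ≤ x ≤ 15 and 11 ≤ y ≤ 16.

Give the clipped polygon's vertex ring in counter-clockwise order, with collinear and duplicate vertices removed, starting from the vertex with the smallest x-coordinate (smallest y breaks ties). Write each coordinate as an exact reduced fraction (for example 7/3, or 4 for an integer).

Clipped polygon: [(6,11) (15,11) (15,16) (8,16) (6,40/3)]

1. After x ≥ 6: [(6,15/8) (11,5) (17,9) (19,13) (12,20) (11,20) (6,40/3)]
2. After x ≤ 15: [(6,15/8) (11,5) (15,23/3) (15,17) (12,20) (11,20) (6,40/3)]
3. After y ≥ 11: [(6,11) (15,11) (15,17) (12,20) (11,20) (6,40/3)]
4. After y ≤ 16: [(6,11) (15,11) (15,16) (8,16) (6,40/3)]
5. Canonical ring: [(6,11) (15,11) (15,16) (8,16) (6,40/3)]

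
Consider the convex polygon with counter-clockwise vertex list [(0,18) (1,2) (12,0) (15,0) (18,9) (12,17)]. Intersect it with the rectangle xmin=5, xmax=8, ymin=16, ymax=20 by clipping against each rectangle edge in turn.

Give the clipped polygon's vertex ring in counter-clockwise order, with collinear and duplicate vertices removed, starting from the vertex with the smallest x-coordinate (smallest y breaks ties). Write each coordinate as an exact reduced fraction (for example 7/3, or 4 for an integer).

1. After x ≥ 5: [(5,211/12) (5,14/11) (12,0) (15,0) (18,9) (12,17)]
2. After x ≤ 8: [(8,52/3) (5,211/12) (5,14/11) (8,8/11)]
3. After y ≥ 16: [(8,16) (8,52/3) (5,211/12) (5,16)]
4. After y ≤ 20: [(8,16) (8,52/3) (5,211/12) (5,16)]
5. Canonical ring: [(5,16) (8,16) (8,52/3) (5,211/12)]

Clipped polygon: [(5,16) (8,16) (8,52/3) (5,211/12)]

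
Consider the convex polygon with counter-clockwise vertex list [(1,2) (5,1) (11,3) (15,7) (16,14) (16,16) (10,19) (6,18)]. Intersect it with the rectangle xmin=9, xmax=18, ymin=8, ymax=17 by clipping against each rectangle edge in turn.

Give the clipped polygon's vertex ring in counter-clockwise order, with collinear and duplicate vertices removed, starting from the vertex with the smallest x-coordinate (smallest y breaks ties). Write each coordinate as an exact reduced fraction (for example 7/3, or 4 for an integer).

1. After x ≥ 9: [(9,7/3) (11,3) (15,7) (16,14) (16,16) (10,19) (9,75/4)]
2. After x ≤ 18: [(9,7/3) (11,3) (15,7) (16,14) (16,16) (10,19) (9,75/4)]
3. After y ≥ 8: [(9,8) (106/7,8) (16,14) (16,16) (10,19) (9,75/4)]
4. After y ≤ 17: [(9,17) (9,8) (106/7,8) (16,14) (16,16) (14,17)]
5. Canonical ring: [(9,8) (106/7,8) (16,14) (16,16) (14,17) (9,17)]

Clipped polygon: [(9,8) (106/7,8) (16,14) (16,16) (14,17) (9,17)]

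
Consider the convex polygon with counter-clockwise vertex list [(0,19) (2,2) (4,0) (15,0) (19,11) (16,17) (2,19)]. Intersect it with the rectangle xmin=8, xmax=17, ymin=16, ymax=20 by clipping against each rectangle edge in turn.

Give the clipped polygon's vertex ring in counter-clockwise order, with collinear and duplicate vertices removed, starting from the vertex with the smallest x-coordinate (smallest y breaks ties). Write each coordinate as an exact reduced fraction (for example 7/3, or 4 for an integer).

1. After x ≥ 8: [(8,0) (15,0) (19,11) (16,17) (8,127/7)]
2. After x ≤ 17: [(8,0) (15,0) (17,11/2) (17,15) (16,17) (8,127/7)]
3. After y ≥ 16: [(8,16) (33/2,16) (16,17) (8,127/7)]
4. After y ≤ 20: [(8,16) (33/2,16) (16,17) (8,127/7)]
5. Canonical ring: [(8,16) (33/2,16) (16,17) (8,127/7)]

Clipped polygon: [(8,16) (33/2,16) (16,17) (8,127/7)]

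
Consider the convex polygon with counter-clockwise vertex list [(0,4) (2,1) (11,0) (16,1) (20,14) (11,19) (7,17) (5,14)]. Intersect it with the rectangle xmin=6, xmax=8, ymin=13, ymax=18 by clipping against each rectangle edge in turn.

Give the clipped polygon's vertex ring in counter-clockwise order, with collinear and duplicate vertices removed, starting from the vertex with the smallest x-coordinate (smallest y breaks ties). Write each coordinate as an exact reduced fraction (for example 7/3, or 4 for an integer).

1. After x ≥ 6: [(6,5/9) (11,0) (16,1) (20,14) (11,19) (7,17) (6,31/2)]
2. After x ≤ 8: [(6,5/9) (8,1/3) (8,35/2) (7,17) (6,31/2)]
3. After y ≥ 13: [(6,13) (8,13) (8,35/2) (7,17) (6,31/2)]
4. After y ≤ 18: [(6,13) (8,13) (8,35/2) (7,17) (6,31/2)]
5. Canonical ring: [(6,13) (8,13) (8,35/2) (7,17) (6,31/2)]

Clipped polygon: [(6,13) (8,13) (8,35/2) (7,17) (6,31/2)]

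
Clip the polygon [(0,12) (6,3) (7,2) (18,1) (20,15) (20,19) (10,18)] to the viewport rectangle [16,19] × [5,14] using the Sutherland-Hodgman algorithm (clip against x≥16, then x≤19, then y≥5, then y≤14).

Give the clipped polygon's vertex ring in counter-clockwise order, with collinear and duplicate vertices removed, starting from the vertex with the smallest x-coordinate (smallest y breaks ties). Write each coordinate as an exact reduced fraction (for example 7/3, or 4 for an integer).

Clipped polygon: [(16,5) (130/7,5) (19,8) (19,14) (16,14)]

1. After x ≥ 16: [(16,13/11) (18,1) (20,15) (20,19) (16,93/5)]
2. After x ≤ 19: [(16,13/11) (18,1) (19,8) (19,189/10) (16,93/5)]
3. After y ≥ 5: [(16,5) (130/7,5) (19,8) (19,189/10) (16,93/5)]
4. After y ≤ 14: [(16,14) (16,5) (130/7,5) (19,8) (19,14)]
5. Canonical ring: [(16,5) (130/7,5) (19,8) (19,14) (16,14)]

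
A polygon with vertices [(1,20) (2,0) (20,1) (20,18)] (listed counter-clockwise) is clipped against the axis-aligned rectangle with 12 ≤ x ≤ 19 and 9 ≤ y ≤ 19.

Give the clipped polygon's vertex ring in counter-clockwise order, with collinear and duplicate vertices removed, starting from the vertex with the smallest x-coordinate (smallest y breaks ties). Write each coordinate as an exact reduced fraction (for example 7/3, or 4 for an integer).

1. After x ≥ 12: [(12,358/19) (12,5/9) (20,1) (20,18)]
2. After x ≤ 19: [(19,344/19) (12,358/19) (12,5/9) (19,17/18)]
3. After y ≥ 9: [(19,9) (19,344/19) (12,358/19) (12,9)]
4. After y ≤ 19: [(19,9) (19,344/19) (12,358/19) (12,9)]
5. Canonical ring: [(12,9) (19,9) (19,344/19) (12,358/19)]

Clipped polygon: [(12,9) (19,9) (19,344/19) (12,358/19)]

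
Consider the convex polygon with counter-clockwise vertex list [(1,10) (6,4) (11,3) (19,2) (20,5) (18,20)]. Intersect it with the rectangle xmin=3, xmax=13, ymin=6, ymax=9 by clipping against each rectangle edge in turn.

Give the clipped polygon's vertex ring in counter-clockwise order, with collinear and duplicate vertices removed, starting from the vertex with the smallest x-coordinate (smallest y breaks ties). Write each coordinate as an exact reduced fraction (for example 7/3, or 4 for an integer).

Clipped polygon: [(3,38/5) (13/3,6) (13,6) (13,9) (3,9)]

1. After x ≥ 3: [(3,190/17) (3,38/5) (6,4) (11,3) (19,2) (20,5) (18,20)]
2. After x ≤ 13: [(13,290/17) (3,190/17) (3,38/5) (6,4) (11,3) (13,11/4)]
3. After y ≥ 6: [(13,6) (13,290/17) (3,190/17) (3,38/5) (13/3,6)]
4. After y ≤ 9: [(13,6) (13,9) (3,9) (3,38/5) (13/3,6)]
5. Canonical ring: [(3,38/5) (13/3,6) (13,6) (13,9) (3,9)]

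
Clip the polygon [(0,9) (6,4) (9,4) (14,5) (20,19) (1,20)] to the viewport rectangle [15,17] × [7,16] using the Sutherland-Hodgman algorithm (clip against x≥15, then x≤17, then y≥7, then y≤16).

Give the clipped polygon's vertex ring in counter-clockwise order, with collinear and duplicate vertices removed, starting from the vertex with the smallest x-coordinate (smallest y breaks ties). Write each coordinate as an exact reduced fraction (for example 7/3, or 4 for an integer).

Clipped polygon: [(15,22/3) (17,12) (17,16) (15,16)]

1. After x ≥ 15: [(15,22/3) (20,19) (15,366/19)]
2. After x ≤ 17: [(15,22/3) (17,12) (17,364/19) (15,366/19)]
3. After y ≥ 7: [(15,22/3) (17,12) (17,364/19) (15,366/19)]
4. After y ≤ 16: [(15,16) (15,22/3) (17,12) (17,16)]
5. Canonical ring: [(15,22/3) (17,12) (17,16) (15,16)]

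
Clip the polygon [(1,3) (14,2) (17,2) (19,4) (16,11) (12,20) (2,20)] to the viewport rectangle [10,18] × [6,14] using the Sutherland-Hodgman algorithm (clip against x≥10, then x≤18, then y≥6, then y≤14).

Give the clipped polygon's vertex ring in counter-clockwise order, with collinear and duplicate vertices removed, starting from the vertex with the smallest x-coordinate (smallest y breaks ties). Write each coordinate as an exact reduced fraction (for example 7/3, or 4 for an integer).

Clipped polygon: [(10,6) (18,6) (18,19/3) (16,11) (44/3,14) (10,14)]

1. After x ≥ 10: [(10,30/13) (14,2) (17,2) (19,4) (16,11) (12,20) (10,20)]
2. After x ≤ 18: [(10,30/13) (14,2) (17,2) (18,3) (18,19/3) (16,11) (12,20) (10,20)]
3. After y ≥ 6: [(10,6) (18,6) (18,19/3) (16,11) (12,20) (10,20)]
4. After y ≤ 14: [(10,14) (10,6) (18,6) (18,19/3) (16,11) (44/3,14)]
5. Canonical ring: [(10,6) (18,6) (18,19/3) (16,11) (44/3,14) (10,14)]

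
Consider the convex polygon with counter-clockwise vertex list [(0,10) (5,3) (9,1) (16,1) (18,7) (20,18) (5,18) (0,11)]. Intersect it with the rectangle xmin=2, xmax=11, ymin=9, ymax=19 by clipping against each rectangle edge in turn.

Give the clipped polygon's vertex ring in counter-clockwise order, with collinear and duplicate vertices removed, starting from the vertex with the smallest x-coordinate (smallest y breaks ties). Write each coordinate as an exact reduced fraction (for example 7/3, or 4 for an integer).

1. After x ≥ 2: [(2,36/5) (5,3) (9,1) (16,1) (18,7) (20,18) (5,18) (2,69/5)]
2. After x ≤ 11: [(2,36/5) (5,3) (9,1) (11,1) (11,18) (5,18) (2,69/5)]
3. After y ≥ 9: [(2,9) (11,9) (11,18) (5,18) (2,69/5)]
4. After y ≤ 19: [(2,9) (11,9) (11,18) (5,18) (2,69/5)]
5. Canonical ring: [(2,9) (11,9) (11,18) (5,18) (2,69/5)]

Clipped polygon: [(2,9) (11,9) (11,18) (5,18) (2,69/5)]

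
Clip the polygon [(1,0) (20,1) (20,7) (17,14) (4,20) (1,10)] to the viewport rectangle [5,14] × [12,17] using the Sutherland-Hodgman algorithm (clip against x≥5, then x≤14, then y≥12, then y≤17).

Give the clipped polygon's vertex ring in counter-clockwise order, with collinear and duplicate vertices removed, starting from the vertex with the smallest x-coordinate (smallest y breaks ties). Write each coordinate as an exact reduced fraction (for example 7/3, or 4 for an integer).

1. After x ≥ 5: [(5,4/19) (20,1) (20,7) (17,14) (5,254/13)]
2. After x ≤ 14: [(5,4/19) (14,13/19) (14,200/13) (5,254/13)]
3. After y ≥ 12: [(5,12) (14,12) (14,200/13) (5,254/13)]
4. After y ≤ 17: [(5,17) (5,12) (14,12) (14,200/13) (21/2,17)]
5. Canonical ring: [(5,12) (14,12) (14,200/13) (21/2,17) (5,17)]

Clipped polygon: [(5,12) (14,12) (14,200/13) (21/2,17) (5,17)]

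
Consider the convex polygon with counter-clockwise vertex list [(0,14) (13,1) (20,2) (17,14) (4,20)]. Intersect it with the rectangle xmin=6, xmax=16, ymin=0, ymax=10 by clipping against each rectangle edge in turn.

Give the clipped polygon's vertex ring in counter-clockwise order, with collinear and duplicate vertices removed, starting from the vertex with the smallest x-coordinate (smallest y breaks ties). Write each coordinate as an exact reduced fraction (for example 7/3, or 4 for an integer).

1. After x ≥ 6: [(6,8) (13,1) (20,2) (17,14) (6,248/13)]
2. After x ≤ 16: [(6,8) (13,1) (16,10/7) (16,188/13) (6,248/13)]
3. After y ≥ 0: [(6,8) (13,1) (16,10/7) (16,188/13) (6,248/13)]
4. After y ≤ 10: [(6,10) (6,8) (13,1) (16,10/7) (16,10)]
5. Canonical ring: [(6,8) (13,1) (16,10/7) (16,10) (6,10)]

Clipped polygon: [(6,8) (13,1) (16,10/7) (16,10) (6,10)]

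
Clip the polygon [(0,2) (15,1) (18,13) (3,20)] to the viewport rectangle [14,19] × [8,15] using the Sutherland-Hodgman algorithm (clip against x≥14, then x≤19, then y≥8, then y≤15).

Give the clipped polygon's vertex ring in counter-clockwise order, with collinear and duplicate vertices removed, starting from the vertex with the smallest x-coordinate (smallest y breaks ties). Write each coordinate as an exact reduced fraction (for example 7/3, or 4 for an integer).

Clipped polygon: [(14,8) (67/4,8) (18,13) (14,223/15)]

1. After x ≥ 14: [(14,16/15) (15,1) (18,13) (14,223/15)]
2. After x ≤ 19: [(14,16/15) (15,1) (18,13) (14,223/15)]
3. After y ≥ 8: [(14,8) (67/4,8) (18,13) (14,223/15)]
4. After y ≤ 15: [(14,8) (67/4,8) (18,13) (14,223/15)]
5. Canonical ring: [(14,8) (67/4,8) (18,13) (14,223/15)]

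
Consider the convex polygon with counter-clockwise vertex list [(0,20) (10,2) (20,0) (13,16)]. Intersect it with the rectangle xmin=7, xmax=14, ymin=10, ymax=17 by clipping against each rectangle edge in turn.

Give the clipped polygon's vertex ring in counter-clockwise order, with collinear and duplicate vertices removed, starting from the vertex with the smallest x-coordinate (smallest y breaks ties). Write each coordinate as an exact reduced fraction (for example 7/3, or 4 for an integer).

Clipped polygon: [(7,10) (14,10) (14,96/7) (13,16) (39/4,17) (7,17)]

1. After x ≥ 7: [(7,232/13) (7,37/5) (10,2) (20,0) (13,16)]
2. After x ≤ 14: [(7,232/13) (7,37/5) (10,2) (14,6/5) (14,96/7) (13,16)]
3. After y ≥ 10: [(7,232/13) (7,10) (14,10) (14,96/7) (13,16)]
4. After y ≤ 17: [(39/4,17) (7,17) (7,10) (14,10) (14,96/7) (13,16)]
5. Canonical ring: [(7,10) (14,10) (14,96/7) (13,16) (39/4,17) (7,17)]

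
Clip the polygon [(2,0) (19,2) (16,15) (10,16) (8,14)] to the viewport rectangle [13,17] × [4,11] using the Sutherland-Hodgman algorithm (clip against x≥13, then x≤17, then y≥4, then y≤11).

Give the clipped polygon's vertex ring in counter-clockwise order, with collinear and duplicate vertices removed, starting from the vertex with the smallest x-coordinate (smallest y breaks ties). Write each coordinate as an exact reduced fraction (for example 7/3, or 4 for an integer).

1. After x ≥ 13: [(13,22/17) (19,2) (16,15) (13,31/2)]
2. After x ≤ 17: [(13,22/17) (17,30/17) (17,32/3) (16,15) (13,31/2)]
3. After y ≥ 4: [(13,4) (17,4) (17,32/3) (16,15) (13,31/2)]
4. After y ≤ 11: [(13,11) (13,4) (17,4) (17,32/3) (220/13,11)]
5. Canonical ring: [(13,4) (17,4) (17,32/3) (220/13,11) (13,11)]

Clipped polygon: [(13,4) (17,4) (17,32/3) (220/13,11) (13,11)]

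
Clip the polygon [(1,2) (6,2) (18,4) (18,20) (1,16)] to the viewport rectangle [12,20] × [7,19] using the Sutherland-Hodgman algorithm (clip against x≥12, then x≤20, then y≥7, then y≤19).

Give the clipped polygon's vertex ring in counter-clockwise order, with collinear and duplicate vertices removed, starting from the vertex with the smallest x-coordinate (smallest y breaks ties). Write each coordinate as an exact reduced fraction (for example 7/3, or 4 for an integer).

1. After x ≥ 12: [(12,3) (18,4) (18,20) (12,316/17)]
2. After x ≤ 20: [(12,3) (18,4) (18,20) (12,316/17)]
3. After y ≥ 7: [(12,7) (18,7) (18,20) (12,316/17)]
4. After y ≤ 19: [(12,7) (18,7) (18,19) (55/4,19) (12,316/17)]
5. Canonical ring: [(12,7) (18,7) (18,19) (55/4,19) (12,316/17)]

Clipped polygon: [(12,7) (18,7) (18,19) (55/4,19) (12,316/17)]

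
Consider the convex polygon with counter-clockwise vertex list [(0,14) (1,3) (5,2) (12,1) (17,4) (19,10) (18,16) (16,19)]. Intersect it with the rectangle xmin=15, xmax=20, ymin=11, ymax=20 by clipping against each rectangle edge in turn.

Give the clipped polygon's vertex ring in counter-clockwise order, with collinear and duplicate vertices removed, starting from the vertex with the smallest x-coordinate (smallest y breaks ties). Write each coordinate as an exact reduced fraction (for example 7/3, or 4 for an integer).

Clipped polygon: [(15,11) (113/6,11) (18,16) (16,19) (15,299/16)]

1. After x ≥ 15: [(15,299/16) (15,14/5) (17,4) (19,10) (18,16) (16,19)]
2. After x ≤ 20: [(15,299/16) (15,14/5) (17,4) (19,10) (18,16) (16,19)]
3. After y ≥ 11: [(15,299/16) (15,11) (113/6,11) (18,16) (16,19)]
4. After y ≤ 20: [(15,299/16) (15,11) (113/6,11) (18,16) (16,19)]
5. Canonical ring: [(15,11) (113/6,11) (18,16) (16,19) (15,299/16)]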